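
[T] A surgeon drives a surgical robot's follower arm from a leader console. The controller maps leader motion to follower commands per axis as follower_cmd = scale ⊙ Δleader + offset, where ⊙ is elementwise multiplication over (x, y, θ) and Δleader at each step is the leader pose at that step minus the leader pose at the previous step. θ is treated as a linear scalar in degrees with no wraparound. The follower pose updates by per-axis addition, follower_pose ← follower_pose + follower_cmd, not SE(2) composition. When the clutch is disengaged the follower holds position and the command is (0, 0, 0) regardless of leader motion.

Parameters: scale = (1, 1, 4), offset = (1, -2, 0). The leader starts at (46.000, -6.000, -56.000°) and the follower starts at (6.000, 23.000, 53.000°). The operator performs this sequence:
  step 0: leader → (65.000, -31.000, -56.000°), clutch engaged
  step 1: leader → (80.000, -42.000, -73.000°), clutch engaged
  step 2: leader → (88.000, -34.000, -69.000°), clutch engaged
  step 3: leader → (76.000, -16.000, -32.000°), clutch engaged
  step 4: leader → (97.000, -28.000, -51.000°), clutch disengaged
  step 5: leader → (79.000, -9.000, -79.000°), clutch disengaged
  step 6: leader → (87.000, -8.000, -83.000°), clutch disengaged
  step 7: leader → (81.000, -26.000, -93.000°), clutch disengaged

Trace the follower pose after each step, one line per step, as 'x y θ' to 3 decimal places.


step 0: Δleader=(19.000, -25.000, 0.000°), engaged; cmd=(20.000, -27.000, 0.000°) → follower=(26.000, -4.000, 53.000°)
step 1: Δleader=(15.000, -11.000, -17.000°), engaged; cmd=(16.000, -13.000, -68.000°) → follower=(42.000, -17.000, -15.000°)
step 2: Δleader=(8.000, 8.000, 4.000°), engaged; cmd=(9.000, 6.000, 16.000°) → follower=(51.000, -11.000, 1.000°)
step 3: Δleader=(-12.000, 18.000, 37.000°), engaged; cmd=(-11.000, 16.000, 148.000°) → follower=(40.000, 5.000, 149.000°)
step 4: Δleader=(21.000, -12.000, -19.000°), disengaged; cmd=(0,0,0) → follower holds at (40.000, 5.000, 149.000°)
step 5: Δleader=(-18.000, 19.000, -28.000°), disengaged; cmd=(0,0,0) → follower holds at (40.000, 5.000, 149.000°)
step 6: Δleader=(8.000, 1.000, -4.000°), disengaged; cmd=(0,0,0) → follower holds at (40.000, 5.000, 149.000°)
step 7: Δleader=(-6.000, -18.000, -10.000°), disengaged; cmd=(0,0,0) → follower holds at (40.000, 5.000, 149.000°)

26.000 -4.000 53.000
42.000 -17.000 -15.000
51.000 -11.000 1.000
40.000 5.000 149.000
40.000 5.000 149.000
40.000 5.000 149.000
40.000 5.000 149.000
40.000 5.000 149.000


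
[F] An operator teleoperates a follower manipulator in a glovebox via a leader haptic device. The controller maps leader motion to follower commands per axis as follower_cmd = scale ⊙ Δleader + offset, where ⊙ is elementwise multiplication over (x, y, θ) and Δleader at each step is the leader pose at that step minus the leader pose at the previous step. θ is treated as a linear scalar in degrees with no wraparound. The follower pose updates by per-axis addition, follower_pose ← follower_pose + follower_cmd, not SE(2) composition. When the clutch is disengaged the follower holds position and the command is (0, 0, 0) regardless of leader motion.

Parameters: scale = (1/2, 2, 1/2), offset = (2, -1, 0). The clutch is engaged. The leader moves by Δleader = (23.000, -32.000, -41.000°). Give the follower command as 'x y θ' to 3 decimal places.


axis x: 1/2·23.000 + 2 = 13.500
axis y: 2·-32.000 + -1 = -65.000
axis θ: 1/2·-41.000 + 0 = -20.500

13.500 -65.000 -20.500


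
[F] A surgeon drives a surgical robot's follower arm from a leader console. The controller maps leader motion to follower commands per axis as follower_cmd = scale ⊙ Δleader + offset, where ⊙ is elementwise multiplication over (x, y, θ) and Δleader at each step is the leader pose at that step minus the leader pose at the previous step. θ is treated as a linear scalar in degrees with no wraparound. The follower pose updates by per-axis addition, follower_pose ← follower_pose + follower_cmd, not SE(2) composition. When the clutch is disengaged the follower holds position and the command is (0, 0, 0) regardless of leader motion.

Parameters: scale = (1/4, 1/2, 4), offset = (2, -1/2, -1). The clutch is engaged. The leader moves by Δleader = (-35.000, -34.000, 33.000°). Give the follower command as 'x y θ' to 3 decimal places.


-6.750 -17.500 131.000

axis x: 1/4·-35.000 + 2 = -6.750
axis y: 1/2·-34.000 + -1/2 = -17.500
axis θ: 4·33.000 + -1 = 131.000


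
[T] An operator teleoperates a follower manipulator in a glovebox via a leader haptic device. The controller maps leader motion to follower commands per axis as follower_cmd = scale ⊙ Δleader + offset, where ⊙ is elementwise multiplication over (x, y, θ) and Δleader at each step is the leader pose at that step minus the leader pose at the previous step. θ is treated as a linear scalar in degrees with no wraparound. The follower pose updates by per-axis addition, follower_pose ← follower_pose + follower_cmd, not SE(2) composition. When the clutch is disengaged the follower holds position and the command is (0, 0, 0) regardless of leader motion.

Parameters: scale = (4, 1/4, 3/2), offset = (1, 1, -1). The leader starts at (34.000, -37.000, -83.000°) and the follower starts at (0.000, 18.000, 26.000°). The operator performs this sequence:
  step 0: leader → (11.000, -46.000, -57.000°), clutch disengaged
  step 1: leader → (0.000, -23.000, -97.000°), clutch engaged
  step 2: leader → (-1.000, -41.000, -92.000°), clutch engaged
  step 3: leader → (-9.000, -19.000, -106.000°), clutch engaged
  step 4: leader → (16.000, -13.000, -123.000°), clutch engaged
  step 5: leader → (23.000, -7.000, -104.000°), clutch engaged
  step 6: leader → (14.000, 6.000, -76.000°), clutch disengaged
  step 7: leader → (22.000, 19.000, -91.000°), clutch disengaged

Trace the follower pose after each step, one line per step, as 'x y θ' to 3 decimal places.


0.000 18.000 26.000
-43.000 24.750 -35.000
-46.000 21.250 -28.500
-77.000 27.750 -50.500
24.000 30.250 -77.000
53.000 32.750 -49.500
53.000 32.750 -49.500
53.000 32.750 -49.500

step 0: Δleader=(-23.000, -9.000, 26.000°), disengaged; cmd=(0,0,0) → follower holds at (0.000, 18.000, 26.000°)
step 1: Δleader=(-11.000, 23.000, -40.000°), engaged; cmd=(-43.000, 6.750, -61.000°) → follower=(-43.000, 24.750, -35.000°)
step 2: Δleader=(-1.000, -18.000, 5.000°), engaged; cmd=(-3.000, -3.500, 6.500°) → follower=(-46.000, 21.250, -28.500°)
step 3: Δleader=(-8.000, 22.000, -14.000°), engaged; cmd=(-31.000, 6.500, -22.000°) → follower=(-77.000, 27.750, -50.500°)
step 4: Δleader=(25.000, 6.000, -17.000°), engaged; cmd=(101.000, 2.500, -26.500°) → follower=(24.000, 30.250, -77.000°)
step 5: Δleader=(7.000, 6.000, 19.000°), engaged; cmd=(29.000, 2.500, 27.500°) → follower=(53.000, 32.750, -49.500°)
step 6: Δleader=(-9.000, 13.000, 28.000°), disengaged; cmd=(0,0,0) → follower holds at (53.000, 32.750, -49.500°)
step 7: Δleader=(8.000, 13.000, -15.000°), disengaged; cmd=(0,0,0) → follower holds at (53.000, 32.750, -49.500°)


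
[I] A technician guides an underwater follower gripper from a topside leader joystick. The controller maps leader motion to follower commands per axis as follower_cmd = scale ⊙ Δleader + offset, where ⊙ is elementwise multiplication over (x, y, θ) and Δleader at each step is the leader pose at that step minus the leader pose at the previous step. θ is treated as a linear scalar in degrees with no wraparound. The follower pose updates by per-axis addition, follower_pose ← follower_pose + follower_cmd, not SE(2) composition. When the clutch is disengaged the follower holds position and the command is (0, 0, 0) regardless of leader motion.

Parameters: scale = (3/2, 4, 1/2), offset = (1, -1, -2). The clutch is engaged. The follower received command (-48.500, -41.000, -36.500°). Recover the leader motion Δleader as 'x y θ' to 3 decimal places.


axis x: (-48.500 − 1) / (3/2) = -33.000
axis y: (-41.000 − -1) / (4) = -10.000
axis θ: (-36.500 − -2) / (1/2) = -69.000

-33.000 -10.000 -69.000


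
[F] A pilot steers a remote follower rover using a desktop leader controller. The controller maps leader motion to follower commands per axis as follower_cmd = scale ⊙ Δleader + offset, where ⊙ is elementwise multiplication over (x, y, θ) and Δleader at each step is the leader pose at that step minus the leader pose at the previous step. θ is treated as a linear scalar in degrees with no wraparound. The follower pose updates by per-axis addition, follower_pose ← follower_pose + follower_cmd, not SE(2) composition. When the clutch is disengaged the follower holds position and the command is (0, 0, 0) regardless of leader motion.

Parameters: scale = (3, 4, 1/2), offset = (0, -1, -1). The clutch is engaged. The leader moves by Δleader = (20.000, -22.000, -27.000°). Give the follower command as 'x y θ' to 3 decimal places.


60.000 -89.000 -14.500

axis x: 3·20.000 + 0 = 60.000
axis y: 4·-22.000 + -1 = -89.000
axis θ: 1/2·-27.000 + -1 = -14.500


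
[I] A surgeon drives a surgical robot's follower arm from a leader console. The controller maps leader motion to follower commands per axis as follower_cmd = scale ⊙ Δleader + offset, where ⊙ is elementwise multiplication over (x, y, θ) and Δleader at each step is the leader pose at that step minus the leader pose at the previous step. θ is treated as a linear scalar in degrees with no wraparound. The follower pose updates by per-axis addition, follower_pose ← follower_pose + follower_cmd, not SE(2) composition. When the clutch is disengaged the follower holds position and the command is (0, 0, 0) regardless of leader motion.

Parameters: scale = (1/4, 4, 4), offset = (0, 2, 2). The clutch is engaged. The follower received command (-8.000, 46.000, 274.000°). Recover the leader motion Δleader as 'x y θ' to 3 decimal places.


axis x: (-8.000 − 0) / (1/4) = -32.000
axis y: (46.000 − 2) / (4) = 11.000
axis θ: (274.000 − 2) / (4) = 68.000

-32.000 11.000 68.000


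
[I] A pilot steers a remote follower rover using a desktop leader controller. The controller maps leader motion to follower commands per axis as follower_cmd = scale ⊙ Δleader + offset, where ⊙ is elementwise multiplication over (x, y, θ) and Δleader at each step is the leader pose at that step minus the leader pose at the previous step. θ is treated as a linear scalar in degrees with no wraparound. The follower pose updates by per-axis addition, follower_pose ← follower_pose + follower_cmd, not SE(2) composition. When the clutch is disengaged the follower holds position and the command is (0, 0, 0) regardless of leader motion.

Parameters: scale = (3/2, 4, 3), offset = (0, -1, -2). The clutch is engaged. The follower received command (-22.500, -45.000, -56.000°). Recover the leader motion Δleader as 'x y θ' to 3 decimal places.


axis x: (-22.500 − 0) / (3/2) = -15.000
axis y: (-45.000 − -1) / (4) = -11.000
axis θ: (-56.000 − -2) / (3) = -18.000

-15.000 -11.000 -18.000


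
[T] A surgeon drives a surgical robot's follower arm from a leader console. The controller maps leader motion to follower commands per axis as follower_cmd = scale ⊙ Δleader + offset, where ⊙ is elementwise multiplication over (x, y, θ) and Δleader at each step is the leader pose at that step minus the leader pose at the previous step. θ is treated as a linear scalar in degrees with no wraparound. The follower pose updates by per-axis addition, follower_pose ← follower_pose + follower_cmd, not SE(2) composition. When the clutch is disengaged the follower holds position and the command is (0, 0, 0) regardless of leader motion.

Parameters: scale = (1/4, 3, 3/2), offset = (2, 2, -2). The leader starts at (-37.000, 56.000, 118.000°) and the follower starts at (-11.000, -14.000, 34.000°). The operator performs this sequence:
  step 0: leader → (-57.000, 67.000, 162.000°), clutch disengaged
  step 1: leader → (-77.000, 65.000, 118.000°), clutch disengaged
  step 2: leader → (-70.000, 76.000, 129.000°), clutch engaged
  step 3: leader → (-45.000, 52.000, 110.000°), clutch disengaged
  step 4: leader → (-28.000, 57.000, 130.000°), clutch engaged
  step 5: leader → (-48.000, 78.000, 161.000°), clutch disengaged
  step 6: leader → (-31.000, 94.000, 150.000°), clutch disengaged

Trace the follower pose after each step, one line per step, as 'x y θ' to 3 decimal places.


step 0: Δleader=(-20.000, 11.000, 44.000°), disengaged; cmd=(0,0,0) → follower holds at (-11.000, -14.000, 34.000°)
step 1: Δleader=(-20.000, -2.000, -44.000°), disengaged; cmd=(0,0,0) → follower holds at (-11.000, -14.000, 34.000°)
step 2: Δleader=(7.000, 11.000, 11.000°), engaged; cmd=(3.750, 35.000, 14.500°) → follower=(-7.250, 21.000, 48.500°)
step 3: Δleader=(25.000, -24.000, -19.000°), disengaged; cmd=(0,0,0) → follower holds at (-7.250, 21.000, 48.500°)
step 4: Δleader=(17.000, 5.000, 20.000°), engaged; cmd=(6.250, 17.000, 28.000°) → follower=(-1.000, 38.000, 76.500°)
step 5: Δleader=(-20.000, 21.000, 31.000°), disengaged; cmd=(0,0,0) → follower holds at (-1.000, 38.000, 76.500°)
step 6: Δleader=(17.000, 16.000, -11.000°), disengaged; cmd=(0,0,0) → follower holds at (-1.000, 38.000, 76.500°)

-11.000 -14.000 34.000
-11.000 -14.000 34.000
-7.250 21.000 48.500
-7.250 21.000 48.500
-1.000 38.000 76.500
-1.000 38.000 76.500
-1.000 38.000 76.500


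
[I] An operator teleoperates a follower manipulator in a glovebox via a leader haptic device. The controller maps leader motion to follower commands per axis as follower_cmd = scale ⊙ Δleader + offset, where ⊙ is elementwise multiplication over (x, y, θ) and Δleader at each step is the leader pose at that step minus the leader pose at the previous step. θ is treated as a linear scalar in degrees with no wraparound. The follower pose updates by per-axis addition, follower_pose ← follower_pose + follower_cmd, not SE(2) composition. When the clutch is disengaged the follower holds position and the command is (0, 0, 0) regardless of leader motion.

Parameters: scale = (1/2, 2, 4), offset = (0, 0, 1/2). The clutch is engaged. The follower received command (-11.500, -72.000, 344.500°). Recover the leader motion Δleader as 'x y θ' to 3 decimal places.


-23.000 -36.000 86.000

axis x: (-11.500 − 0) / (1/2) = -23.000
axis y: (-72.000 − 0) / (2) = -36.000
axis θ: (344.500 − 1/2) / (4) = 86.000


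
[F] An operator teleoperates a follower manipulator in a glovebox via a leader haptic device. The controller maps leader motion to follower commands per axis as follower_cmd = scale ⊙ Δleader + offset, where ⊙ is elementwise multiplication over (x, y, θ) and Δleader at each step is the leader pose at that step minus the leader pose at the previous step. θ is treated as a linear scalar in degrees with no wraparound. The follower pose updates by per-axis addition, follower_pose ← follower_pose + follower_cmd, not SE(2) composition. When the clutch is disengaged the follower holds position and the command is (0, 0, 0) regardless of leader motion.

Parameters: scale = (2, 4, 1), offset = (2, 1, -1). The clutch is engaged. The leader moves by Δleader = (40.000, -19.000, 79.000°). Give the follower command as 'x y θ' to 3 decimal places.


82.000 -75.000 78.000

axis x: 2·40.000 + 2 = 82.000
axis y: 4·-19.000 + 1 = -75.000
axis θ: 1·79.000 + -1 = 78.000


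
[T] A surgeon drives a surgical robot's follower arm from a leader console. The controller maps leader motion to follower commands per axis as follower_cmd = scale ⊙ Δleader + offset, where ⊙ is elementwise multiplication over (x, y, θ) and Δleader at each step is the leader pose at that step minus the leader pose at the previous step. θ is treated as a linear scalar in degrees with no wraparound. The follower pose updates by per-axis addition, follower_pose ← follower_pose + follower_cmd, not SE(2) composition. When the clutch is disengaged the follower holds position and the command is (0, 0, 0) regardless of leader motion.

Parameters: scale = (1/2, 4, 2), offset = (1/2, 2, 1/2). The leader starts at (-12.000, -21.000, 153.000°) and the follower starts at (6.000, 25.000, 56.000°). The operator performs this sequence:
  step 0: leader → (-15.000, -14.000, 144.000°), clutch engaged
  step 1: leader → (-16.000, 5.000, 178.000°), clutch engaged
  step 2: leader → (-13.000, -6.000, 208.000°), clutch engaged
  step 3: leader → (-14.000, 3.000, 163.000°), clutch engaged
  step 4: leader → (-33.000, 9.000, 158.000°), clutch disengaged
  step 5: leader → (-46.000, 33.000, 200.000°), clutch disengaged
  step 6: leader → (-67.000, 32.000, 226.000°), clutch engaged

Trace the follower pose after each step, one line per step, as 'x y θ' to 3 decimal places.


5.000 55.000 38.500
5.000 133.000 107.000
7.000 91.000 167.500
7.000 129.000 78.000
7.000 129.000 78.000
7.000 129.000 78.000
-3.000 127.000 130.500

step 0: Δleader=(-3.000, 7.000, -9.000°), engaged; cmd=(-1.000, 30.000, -17.500°) → follower=(5.000, 55.000, 38.500°)
step 1: Δleader=(-1.000, 19.000, 34.000°), engaged; cmd=(0.000, 78.000, 68.500°) → follower=(5.000, 133.000, 107.000°)
step 2: Δleader=(3.000, -11.000, 30.000°), engaged; cmd=(2.000, -42.000, 60.500°) → follower=(7.000, 91.000, 167.500°)
step 3: Δleader=(-1.000, 9.000, -45.000°), engaged; cmd=(0.000, 38.000, -89.500°) → follower=(7.000, 129.000, 78.000°)
step 4: Δleader=(-19.000, 6.000, -5.000°), disengaged; cmd=(0,0,0) → follower holds at (7.000, 129.000, 78.000°)
step 5: Δleader=(-13.000, 24.000, 42.000°), disengaged; cmd=(0,0,0) → follower holds at (7.000, 129.000, 78.000°)
step 6: Δleader=(-21.000, -1.000, 26.000°), engaged; cmd=(-10.000, -2.000, 52.500°) → follower=(-3.000, 127.000, 130.500°)


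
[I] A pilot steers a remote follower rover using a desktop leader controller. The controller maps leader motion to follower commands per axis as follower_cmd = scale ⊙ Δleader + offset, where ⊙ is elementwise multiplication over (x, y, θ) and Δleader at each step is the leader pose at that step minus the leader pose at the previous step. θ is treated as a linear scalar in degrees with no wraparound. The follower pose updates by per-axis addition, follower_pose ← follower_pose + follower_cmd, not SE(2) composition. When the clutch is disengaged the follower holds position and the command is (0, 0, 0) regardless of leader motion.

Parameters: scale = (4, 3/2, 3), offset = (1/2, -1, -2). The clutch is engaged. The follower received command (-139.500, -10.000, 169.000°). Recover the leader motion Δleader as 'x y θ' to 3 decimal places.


-35.000 -6.000 57.000

axis x: (-139.500 − 1/2) / (4) = -35.000
axis y: (-10.000 − -1) / (3/2) = -6.000
axis θ: (169.000 − -2) / (3) = 57.000


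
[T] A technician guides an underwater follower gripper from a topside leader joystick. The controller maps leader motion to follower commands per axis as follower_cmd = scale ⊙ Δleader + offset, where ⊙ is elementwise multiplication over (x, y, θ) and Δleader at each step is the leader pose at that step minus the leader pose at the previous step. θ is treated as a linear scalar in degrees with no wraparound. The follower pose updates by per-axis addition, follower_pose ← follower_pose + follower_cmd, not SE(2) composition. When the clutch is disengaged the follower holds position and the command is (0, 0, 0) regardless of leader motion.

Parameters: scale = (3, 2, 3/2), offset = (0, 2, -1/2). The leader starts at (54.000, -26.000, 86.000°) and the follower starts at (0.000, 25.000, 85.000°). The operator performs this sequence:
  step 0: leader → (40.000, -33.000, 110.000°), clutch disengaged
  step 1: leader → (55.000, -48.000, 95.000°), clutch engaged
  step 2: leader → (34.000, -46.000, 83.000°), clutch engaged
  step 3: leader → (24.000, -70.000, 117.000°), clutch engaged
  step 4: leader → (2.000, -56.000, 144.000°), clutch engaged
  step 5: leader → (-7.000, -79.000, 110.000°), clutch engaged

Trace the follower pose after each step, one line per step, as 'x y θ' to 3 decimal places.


0.000 25.000 85.000
45.000 -3.000 62.000
-18.000 3.000 43.500
-48.000 -43.000 94.000
-114.000 -13.000 134.000
-141.000 -57.000 82.500

step 0: Δleader=(-14.000, -7.000, 24.000°), disengaged; cmd=(0,0,0) → follower holds at (0.000, 25.000, 85.000°)
step 1: Δleader=(15.000, -15.000, -15.000°), engaged; cmd=(45.000, -28.000, -23.000°) → follower=(45.000, -3.000, 62.000°)
step 2: Δleader=(-21.000, 2.000, -12.000°), engaged; cmd=(-63.000, 6.000, -18.500°) → follower=(-18.000, 3.000, 43.500°)
step 3: Δleader=(-10.000, -24.000, 34.000°), engaged; cmd=(-30.000, -46.000, 50.500°) → follower=(-48.000, -43.000, 94.000°)
step 4: Δleader=(-22.000, 14.000, 27.000°), engaged; cmd=(-66.000, 30.000, 40.000°) → follower=(-114.000, -13.000, 134.000°)
step 5: Δleader=(-9.000, -23.000, -34.000°), engaged; cmd=(-27.000, -44.000, -51.500°) → follower=(-141.000, -57.000, 82.500°)


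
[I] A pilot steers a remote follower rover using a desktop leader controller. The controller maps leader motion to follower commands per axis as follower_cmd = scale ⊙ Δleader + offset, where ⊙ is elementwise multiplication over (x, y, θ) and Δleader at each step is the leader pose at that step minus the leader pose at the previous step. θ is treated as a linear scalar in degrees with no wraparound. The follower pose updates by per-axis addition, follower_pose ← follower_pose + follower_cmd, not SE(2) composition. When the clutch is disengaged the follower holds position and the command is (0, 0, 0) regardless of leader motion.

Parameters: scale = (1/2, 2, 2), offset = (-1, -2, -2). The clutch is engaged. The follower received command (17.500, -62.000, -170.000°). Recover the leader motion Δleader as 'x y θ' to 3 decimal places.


37.000 -30.000 -84.000

axis x: (17.500 − -1) / (1/2) = 37.000
axis y: (-62.000 − -2) / (2) = -30.000
axis θ: (-170.000 − -2) / (2) = -84.000


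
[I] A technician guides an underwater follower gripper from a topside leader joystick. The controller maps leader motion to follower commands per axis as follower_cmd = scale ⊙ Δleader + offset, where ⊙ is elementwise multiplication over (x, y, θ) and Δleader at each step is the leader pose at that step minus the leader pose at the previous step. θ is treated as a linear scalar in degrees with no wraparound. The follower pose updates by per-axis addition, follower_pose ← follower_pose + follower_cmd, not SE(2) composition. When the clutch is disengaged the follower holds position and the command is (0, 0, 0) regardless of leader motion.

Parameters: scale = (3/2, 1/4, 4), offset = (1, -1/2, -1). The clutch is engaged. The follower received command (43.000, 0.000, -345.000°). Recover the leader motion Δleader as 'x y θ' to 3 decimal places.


axis x: (43.000 − 1) / (3/2) = 28.000
axis y: (0.000 − -1/2) / (1/4) = 2.000
axis θ: (-345.000 − -1) / (4) = -86.000

28.000 2.000 -86.000


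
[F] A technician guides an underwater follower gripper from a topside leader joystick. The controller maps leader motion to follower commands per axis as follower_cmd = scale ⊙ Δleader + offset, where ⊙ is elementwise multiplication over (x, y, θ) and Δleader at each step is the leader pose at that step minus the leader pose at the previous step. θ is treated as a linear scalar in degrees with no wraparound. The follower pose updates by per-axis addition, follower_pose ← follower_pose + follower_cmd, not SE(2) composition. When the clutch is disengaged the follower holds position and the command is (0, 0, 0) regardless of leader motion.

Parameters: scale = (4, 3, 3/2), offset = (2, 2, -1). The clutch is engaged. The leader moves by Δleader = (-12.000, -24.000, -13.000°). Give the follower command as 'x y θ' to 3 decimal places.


axis x: 4·-12.000 + 2 = -46.000
axis y: 3·-24.000 + 2 = -70.000
axis θ: 3/2·-13.000 + -1 = -20.500

-46.000 -70.000 -20.500


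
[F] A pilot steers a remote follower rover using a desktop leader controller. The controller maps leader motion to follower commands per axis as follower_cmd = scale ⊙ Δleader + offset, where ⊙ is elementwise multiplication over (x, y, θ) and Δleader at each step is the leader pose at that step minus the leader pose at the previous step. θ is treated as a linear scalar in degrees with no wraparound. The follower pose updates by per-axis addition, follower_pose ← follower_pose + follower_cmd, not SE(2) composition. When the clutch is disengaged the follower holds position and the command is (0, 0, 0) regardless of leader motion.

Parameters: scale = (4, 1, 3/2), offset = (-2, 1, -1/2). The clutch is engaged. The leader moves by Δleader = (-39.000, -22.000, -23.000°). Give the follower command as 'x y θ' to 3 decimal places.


axis x: 4·-39.000 + -2 = -158.000
axis y: 1·-22.000 + 1 = -21.000
axis θ: 3/2·-23.000 + -1/2 = -35.000

-158.000 -21.000 -35.000


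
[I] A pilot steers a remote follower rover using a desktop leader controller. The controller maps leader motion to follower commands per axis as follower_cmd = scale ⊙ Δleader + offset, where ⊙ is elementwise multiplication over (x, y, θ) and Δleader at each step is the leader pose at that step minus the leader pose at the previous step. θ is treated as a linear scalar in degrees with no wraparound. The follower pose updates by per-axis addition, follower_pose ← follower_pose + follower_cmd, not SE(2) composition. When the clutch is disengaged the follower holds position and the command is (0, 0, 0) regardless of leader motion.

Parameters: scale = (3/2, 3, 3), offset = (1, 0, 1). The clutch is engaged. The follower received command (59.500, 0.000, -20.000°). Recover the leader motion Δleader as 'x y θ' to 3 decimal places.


39.000 0.000 -7.000

axis x: (59.500 − 1) / (3/2) = 39.000
axis y: (0.000 − 0) / (3) = 0.000
axis θ: (-20.000 − 1) / (3) = -7.000


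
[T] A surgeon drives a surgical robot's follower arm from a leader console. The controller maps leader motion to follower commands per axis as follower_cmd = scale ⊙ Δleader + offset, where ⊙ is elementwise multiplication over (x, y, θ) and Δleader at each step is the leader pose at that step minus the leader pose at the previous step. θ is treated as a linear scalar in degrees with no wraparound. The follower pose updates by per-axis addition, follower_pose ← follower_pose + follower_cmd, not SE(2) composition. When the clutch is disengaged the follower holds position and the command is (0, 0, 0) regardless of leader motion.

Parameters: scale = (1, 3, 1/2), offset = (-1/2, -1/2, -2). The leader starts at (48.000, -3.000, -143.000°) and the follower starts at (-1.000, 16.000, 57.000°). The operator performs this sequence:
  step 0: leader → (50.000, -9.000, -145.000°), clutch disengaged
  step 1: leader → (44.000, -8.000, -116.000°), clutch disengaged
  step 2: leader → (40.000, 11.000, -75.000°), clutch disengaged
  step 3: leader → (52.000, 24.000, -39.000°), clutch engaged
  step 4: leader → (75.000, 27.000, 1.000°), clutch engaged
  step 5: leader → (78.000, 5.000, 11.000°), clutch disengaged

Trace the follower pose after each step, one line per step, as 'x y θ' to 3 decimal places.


step 0: Δleader=(2.000, -6.000, -2.000°), disengaged; cmd=(0,0,0) → follower holds at (-1.000, 16.000, 57.000°)
step 1: Δleader=(-6.000, 1.000, 29.000°), disengaged; cmd=(0,0,0) → follower holds at (-1.000, 16.000, 57.000°)
step 2: Δleader=(-4.000, 19.000, 41.000°), disengaged; cmd=(0,0,0) → follower holds at (-1.000, 16.000, 57.000°)
step 3: Δleader=(12.000, 13.000, 36.000°), engaged; cmd=(11.500, 38.500, 16.000°) → follower=(10.500, 54.500, 73.000°)
step 4: Δleader=(23.000, 3.000, 40.000°), engaged; cmd=(22.500, 8.500, 18.000°) → follower=(33.000, 63.000, 91.000°)
step 5: Δleader=(3.000, -22.000, 10.000°), disengaged; cmd=(0,0,0) → follower holds at (33.000, 63.000, 91.000°)

-1.000 16.000 57.000
-1.000 16.000 57.000
-1.000 16.000 57.000
10.500 54.500 73.000
33.000 63.000 91.000
33.000 63.000 91.000


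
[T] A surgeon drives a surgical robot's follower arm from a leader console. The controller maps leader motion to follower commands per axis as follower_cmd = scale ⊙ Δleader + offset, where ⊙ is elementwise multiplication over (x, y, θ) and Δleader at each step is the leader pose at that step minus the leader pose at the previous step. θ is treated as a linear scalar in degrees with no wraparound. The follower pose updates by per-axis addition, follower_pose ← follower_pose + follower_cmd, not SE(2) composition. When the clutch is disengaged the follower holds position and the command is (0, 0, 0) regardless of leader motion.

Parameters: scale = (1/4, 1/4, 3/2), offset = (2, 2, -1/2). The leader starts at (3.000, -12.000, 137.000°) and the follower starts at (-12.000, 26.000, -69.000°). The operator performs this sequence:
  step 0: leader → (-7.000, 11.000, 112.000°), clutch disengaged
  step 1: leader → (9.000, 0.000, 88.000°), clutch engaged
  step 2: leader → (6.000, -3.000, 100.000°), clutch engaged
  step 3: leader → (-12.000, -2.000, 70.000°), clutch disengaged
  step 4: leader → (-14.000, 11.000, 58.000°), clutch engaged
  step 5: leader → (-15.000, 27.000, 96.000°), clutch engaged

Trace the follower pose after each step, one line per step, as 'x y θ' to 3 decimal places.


step 0: Δleader=(-10.000, 23.000, -25.000°), disengaged; cmd=(0,0,0) → follower holds at (-12.000, 26.000, -69.000°)
step 1: Δleader=(16.000, -11.000, -24.000°), engaged; cmd=(6.000, -0.750, -36.500°) → follower=(-6.000, 25.250, -105.500°)
step 2: Δleader=(-3.000, -3.000, 12.000°), engaged; cmd=(1.250, 1.250, 17.500°) → follower=(-4.750, 26.500, -88.000°)
step 3: Δleader=(-18.000, 1.000, -30.000°), disengaged; cmd=(0,0,0) → follower holds at (-4.750, 26.500, -88.000°)
step 4: Δleader=(-2.000, 13.000, -12.000°), engaged; cmd=(1.500, 5.250, -18.500°) → follower=(-3.250, 31.750, -106.500°)
step 5: Δleader=(-1.000, 16.000, 38.000°), engaged; cmd=(1.750, 6.000, 56.500°) → follower=(-1.500, 37.750, -50.000°)

-12.000 26.000 -69.000
-6.000 25.250 -105.500
-4.750 26.500 -88.000
-4.750 26.500 -88.000
-3.250 31.750 -106.500
-1.500 37.750 -50.000


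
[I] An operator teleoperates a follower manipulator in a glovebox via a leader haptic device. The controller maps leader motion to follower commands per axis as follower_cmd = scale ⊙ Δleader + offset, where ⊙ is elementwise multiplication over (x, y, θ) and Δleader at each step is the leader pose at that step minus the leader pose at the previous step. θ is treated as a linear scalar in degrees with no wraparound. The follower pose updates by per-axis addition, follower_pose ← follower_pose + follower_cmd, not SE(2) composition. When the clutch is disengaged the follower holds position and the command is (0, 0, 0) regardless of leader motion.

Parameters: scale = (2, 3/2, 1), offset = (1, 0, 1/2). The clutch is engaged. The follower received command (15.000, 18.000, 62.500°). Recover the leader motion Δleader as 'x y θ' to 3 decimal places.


7.000 12.000 62.000

axis x: (15.000 − 1) / (2) = 7.000
axis y: (18.000 − 0) / (3/2) = 12.000
axis θ: (62.500 − 1/2) / (1) = 62.000


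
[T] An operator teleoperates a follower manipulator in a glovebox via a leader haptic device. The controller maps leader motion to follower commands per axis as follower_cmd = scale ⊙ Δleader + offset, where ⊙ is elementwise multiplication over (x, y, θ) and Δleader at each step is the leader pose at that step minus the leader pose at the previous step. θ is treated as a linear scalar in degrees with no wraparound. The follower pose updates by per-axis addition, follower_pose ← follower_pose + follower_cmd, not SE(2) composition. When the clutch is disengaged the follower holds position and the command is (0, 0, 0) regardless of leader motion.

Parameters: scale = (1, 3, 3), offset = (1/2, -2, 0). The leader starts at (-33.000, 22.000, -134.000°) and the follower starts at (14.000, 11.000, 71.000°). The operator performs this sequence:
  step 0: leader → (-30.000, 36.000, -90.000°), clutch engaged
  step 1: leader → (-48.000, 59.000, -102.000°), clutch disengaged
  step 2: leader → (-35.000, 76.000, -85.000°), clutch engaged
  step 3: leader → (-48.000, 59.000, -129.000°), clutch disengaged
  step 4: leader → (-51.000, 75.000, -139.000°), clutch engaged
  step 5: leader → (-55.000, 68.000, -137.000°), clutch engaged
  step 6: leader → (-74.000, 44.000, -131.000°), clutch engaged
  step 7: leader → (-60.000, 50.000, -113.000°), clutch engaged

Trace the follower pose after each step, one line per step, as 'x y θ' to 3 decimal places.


17.500 51.000 203.000
17.500 51.000 203.000
31.000 100.000 254.000
31.000 100.000 254.000
28.500 146.000 224.000
25.000 123.000 230.000
6.500 49.000 248.000
21.000 65.000 302.000

step 0: Δleader=(3.000, 14.000, 44.000°), engaged; cmd=(3.500, 40.000, 132.000°) → follower=(17.500, 51.000, 203.000°)
step 1: Δleader=(-18.000, 23.000, -12.000°), disengaged; cmd=(0,0,0) → follower holds at (17.500, 51.000, 203.000°)
step 2: Δleader=(13.000, 17.000, 17.000°), engaged; cmd=(13.500, 49.000, 51.000°) → follower=(31.000, 100.000, 254.000°)
step 3: Δleader=(-13.000, -17.000, -44.000°), disengaged; cmd=(0,0,0) → follower holds at (31.000, 100.000, 254.000°)
step 4: Δleader=(-3.000, 16.000, -10.000°), engaged; cmd=(-2.500, 46.000, -30.000°) → follower=(28.500, 146.000, 224.000°)
step 5: Δleader=(-4.000, -7.000, 2.000°), engaged; cmd=(-3.500, -23.000, 6.000°) → follower=(25.000, 123.000, 230.000°)
step 6: Δleader=(-19.000, -24.000, 6.000°), engaged; cmd=(-18.500, -74.000, 18.000°) → follower=(6.500, 49.000, 248.000°)
step 7: Δleader=(14.000, 6.000, 18.000°), engaged; cmd=(14.500, 16.000, 54.000°) → follower=(21.000, 65.000, 302.000°)


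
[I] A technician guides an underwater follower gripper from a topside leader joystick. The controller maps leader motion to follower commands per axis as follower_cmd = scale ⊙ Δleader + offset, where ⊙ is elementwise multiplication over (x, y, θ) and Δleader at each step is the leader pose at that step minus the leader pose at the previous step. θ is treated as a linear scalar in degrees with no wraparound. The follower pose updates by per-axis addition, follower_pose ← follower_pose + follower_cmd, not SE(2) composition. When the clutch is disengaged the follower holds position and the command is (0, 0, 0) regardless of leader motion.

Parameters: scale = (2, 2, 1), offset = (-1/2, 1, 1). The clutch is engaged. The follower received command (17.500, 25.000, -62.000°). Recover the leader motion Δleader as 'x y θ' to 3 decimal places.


axis x: (17.500 − -1/2) / (2) = 9.000
axis y: (25.000 − 1) / (2) = 12.000
axis θ: (-62.000 − 1) / (1) = -63.000

9.000 12.000 -63.000


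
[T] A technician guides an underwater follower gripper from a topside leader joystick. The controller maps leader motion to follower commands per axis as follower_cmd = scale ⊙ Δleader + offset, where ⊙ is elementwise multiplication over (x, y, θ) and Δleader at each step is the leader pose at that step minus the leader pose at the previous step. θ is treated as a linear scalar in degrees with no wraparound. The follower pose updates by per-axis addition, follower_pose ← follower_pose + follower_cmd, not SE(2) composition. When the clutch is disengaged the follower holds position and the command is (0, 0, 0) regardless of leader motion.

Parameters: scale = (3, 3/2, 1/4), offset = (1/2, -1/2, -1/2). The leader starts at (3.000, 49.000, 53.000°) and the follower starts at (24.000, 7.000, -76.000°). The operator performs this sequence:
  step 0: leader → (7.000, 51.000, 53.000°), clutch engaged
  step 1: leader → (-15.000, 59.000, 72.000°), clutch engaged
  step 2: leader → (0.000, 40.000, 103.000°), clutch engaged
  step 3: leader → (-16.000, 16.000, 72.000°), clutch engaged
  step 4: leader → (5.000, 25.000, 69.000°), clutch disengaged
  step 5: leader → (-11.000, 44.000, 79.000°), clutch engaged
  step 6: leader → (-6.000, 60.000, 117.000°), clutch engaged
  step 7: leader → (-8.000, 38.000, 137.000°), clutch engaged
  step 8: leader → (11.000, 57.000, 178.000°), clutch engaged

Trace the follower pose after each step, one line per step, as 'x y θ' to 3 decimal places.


36.500 9.500 -76.500
-29.000 21.000 -72.250
16.500 -8.000 -65.000
-31.000 -44.500 -73.250
-31.000 -44.500 -73.250
-78.500 -16.500 -71.250
-63.000 7.000 -62.250
-68.500 -26.500 -57.750
-11.000 1.500 -48.000

step 0: Δleader=(4.000, 2.000, 0.000°), engaged; cmd=(12.500, 2.500, -0.500°) → follower=(36.500, 9.500, -76.500°)
step 1: Δleader=(-22.000, 8.000, 19.000°), engaged; cmd=(-65.500, 11.500, 4.250°) → follower=(-29.000, 21.000, -72.250°)
step 2: Δleader=(15.000, -19.000, 31.000°), engaged; cmd=(45.500, -29.000, 7.250°) → follower=(16.500, -8.000, -65.000°)
step 3: Δleader=(-16.000, -24.000, -31.000°), engaged; cmd=(-47.500, -36.500, -8.250°) → follower=(-31.000, -44.500, -73.250°)
step 4: Δleader=(21.000, 9.000, -3.000°), disengaged; cmd=(0,0,0) → follower holds at (-31.000, -44.500, -73.250°)
step 5: Δleader=(-16.000, 19.000, 10.000°), engaged; cmd=(-47.500, 28.000, 2.000°) → follower=(-78.500, -16.500, -71.250°)
step 6: Δleader=(5.000, 16.000, 38.000°), engaged; cmd=(15.500, 23.500, 9.000°) → follower=(-63.000, 7.000, -62.250°)
step 7: Δleader=(-2.000, -22.000, 20.000°), engaged; cmd=(-5.500, -33.500, 4.500°) → follower=(-68.500, -26.500, -57.750°)
step 8: Δleader=(19.000, 19.000, 41.000°), engaged; cmd=(57.500, 28.000, 9.750°) → follower=(-11.000, 1.500, -48.000°)


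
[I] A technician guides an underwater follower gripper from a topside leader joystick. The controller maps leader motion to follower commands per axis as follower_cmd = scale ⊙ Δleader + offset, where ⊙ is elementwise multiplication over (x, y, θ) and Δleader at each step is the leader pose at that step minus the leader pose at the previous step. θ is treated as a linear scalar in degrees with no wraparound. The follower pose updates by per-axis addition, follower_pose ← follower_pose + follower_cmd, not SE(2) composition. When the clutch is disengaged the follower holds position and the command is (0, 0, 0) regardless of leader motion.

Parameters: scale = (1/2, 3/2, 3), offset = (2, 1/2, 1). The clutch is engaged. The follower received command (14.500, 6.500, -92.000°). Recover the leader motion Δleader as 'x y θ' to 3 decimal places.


axis x: (14.500 − 2) / (1/2) = 25.000
axis y: (6.500 − 1/2) / (3/2) = 4.000
axis θ: (-92.000 − 1) / (3) = -31.000

25.000 4.000 -31.000


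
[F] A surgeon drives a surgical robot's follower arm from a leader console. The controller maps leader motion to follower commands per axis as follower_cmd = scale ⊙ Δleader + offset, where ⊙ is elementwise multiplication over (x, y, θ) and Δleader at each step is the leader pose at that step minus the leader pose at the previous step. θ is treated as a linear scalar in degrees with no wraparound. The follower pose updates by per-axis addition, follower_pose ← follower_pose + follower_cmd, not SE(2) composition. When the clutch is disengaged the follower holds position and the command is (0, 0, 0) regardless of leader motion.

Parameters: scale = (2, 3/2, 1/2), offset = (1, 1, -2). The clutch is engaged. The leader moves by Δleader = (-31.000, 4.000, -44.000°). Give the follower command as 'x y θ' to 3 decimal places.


axis x: 2·-31.000 + 1 = -61.000
axis y: 3/2·4.000 + 1 = 7.000
axis θ: 1/2·-44.000 + -2 = -24.000

-61.000 7.000 -24.000


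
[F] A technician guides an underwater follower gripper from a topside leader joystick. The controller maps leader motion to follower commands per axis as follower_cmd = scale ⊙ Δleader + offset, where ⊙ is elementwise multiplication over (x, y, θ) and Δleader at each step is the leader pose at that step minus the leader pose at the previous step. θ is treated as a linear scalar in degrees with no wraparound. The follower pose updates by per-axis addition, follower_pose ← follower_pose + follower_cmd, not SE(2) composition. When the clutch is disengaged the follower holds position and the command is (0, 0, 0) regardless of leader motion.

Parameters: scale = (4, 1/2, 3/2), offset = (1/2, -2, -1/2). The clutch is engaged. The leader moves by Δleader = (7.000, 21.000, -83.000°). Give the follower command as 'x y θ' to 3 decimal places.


axis x: 4·7.000 + 1/2 = 28.500
axis y: 1/2·21.000 + -2 = 8.500
axis θ: 3/2·-83.000 + -1/2 = -125.000

28.500 8.500 -125.000
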